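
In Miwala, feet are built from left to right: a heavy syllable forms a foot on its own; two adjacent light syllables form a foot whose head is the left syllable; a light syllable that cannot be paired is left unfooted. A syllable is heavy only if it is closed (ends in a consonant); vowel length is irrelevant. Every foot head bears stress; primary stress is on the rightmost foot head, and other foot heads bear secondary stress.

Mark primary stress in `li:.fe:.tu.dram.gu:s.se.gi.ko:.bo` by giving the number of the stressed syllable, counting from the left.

8

Weights: 1 li: L, 2 fe: L, 3 tu L, 4 dram H, 5 gu:s H, 6 se L, 7 gi L, 8 ko: L, 9 bo L.
Parse left to right (heavy = foot alone; LL = one foot; stranded L unfooted): (ˈli:.fe:) tu (ˈdram) (ˈgu:s) (ˈse.gi) (ˈko:.bo).
Foot heads: 1, 4, 5, 6, 8.
Primary stress on the rightmost head = syllable 8.
Primary stress: syllable 8 → li:.fe:.tu.dram.gu:s.se.gi.ˈko:.bo.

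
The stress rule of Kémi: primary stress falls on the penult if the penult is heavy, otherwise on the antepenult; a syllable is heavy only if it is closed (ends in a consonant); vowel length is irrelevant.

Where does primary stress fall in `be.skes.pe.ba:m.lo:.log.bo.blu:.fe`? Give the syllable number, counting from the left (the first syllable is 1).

7

Weights: 7 bo L, 8 blu: L, 9 fe L.
The penult (syllable 8, blu:) is light, so stress falls on the antepenult (syllable 7, bo).
Primary stress: syllable 7 → be.skes.pe.ba:m.lo:.log.ˈbo.blu:.fe.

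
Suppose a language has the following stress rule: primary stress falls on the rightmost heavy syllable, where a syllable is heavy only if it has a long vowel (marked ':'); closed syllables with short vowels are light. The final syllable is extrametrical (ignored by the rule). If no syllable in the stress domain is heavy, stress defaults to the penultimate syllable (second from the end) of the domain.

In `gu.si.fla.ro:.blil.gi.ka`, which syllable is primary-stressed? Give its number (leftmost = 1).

The final syllable (7, ka) is extrametrical; the stress domain is syllables 1–6.
Weights: 1 gu L, 2 si L, 3 fla L, 4 ro: H, 5 blil L, 6 gi L.
Heavy syllables in the domain: 4. The rightmost is syllable 4 (ro:).
Primary stress: syllable 4 → gu.si.fla.ˈro:.blil.gi.ka.

4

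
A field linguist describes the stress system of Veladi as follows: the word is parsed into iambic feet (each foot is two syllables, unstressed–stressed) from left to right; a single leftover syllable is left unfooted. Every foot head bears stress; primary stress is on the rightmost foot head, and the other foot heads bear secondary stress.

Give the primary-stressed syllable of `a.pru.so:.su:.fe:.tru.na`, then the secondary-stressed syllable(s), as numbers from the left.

primary 6, secondary 2, 4

Parse left to right into iambic (σˈσ) feet: (a.ˈpru) (so:.ˈsu:) (fe:.ˈtru) na. Syllable 7 is left unfooted.
Foot heads (stressed positions): 2, 4, 6.
End Rule Rightmost: primary stress on the rightmost head = syllable 6.
Secondary stress on 2, 4: a.ˌpru.so:.ˌsu:.fe:.ˈtru.na.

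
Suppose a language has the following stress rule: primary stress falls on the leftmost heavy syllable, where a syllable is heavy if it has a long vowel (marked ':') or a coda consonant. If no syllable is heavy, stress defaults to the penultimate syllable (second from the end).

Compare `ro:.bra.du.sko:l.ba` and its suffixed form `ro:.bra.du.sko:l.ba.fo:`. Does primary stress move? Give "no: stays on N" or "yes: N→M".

no: stays on 1

Base `ro:.bra.du.sko:l.ba` (5 syllables):
  Weights: 1 ro: H, 2 bra L, 3 du L, 4 sko:l H, 5 ba L.
  Heavy syllables in the domain: 1, 4. The leftmost is syllable 1 (ro:).
  → primary stress on syllable 1.
Suffixed `ro:.bra.du.sko:l.ba.fo:` (6 syllables):
  Weights: 1 ro: H, 2 bra L, 3 du L, 4 sko:l H, 5 ba L, 6 fo: H.
  Heavy syllables in the domain: 1, 4, 6. The leftmost is syllable 1 (ro:).
  → primary stress on syllable 1.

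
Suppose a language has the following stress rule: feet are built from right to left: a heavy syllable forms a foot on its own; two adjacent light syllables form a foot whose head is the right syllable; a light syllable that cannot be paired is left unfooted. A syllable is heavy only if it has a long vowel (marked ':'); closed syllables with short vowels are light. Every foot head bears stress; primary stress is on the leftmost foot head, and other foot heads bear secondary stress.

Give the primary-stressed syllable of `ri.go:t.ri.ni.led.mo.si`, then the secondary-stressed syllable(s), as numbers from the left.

Weights: 1 ri L, 2 go:t H, 3 ri L, 4 ni L, 5 led L, 6 mo L, 7 si L.
Parse right to left (heavy = foot alone; LL = one foot; stranded L unfooted): ri (ˈgo:t) ri (ni.ˈled) (mo.ˈsi).
Foot heads: 2, 5, 7.
Primary stress on the leftmost head = syllable 2.
Secondary stress on 5, 7: ri.ˈgo:t.ri.ni.ˌled.mo.ˌsi.

primary 2, secondary 5, 7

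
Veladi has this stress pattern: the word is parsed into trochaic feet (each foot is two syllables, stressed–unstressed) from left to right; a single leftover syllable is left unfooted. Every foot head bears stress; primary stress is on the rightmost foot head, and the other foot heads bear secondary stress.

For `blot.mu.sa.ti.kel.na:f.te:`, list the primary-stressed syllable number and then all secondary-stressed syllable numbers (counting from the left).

Parse left to right into trochaic (ˈσσ) feet: (ˈblot.mu) (ˈsa.ti) (ˈkel.na:f) te:. Syllable 7 is left unfooted.
Foot heads (stressed positions): 1, 3, 5.
End Rule Rightmost: primary stress on the rightmost head = syllable 5.
Secondary stress on 1, 3: ˌblot.mu.ˌsa.ti.ˈkel.na:f.te:.

primary 5, secondary 1, 3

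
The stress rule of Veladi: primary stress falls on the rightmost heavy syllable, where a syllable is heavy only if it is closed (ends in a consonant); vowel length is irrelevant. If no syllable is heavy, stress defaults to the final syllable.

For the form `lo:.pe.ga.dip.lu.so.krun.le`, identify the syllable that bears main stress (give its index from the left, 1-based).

Weights: 1 lo: L, 2 pe L, 3 ga L, 4 dip H, 5 lu L, 6 so L, 7 krun H, 8 le L.
Heavy syllables in the domain: 4, 7. The rightmost is syllable 7 (krun).
Primary stress: syllable 7 → lo:.pe.ga.dip.lu.so.ˈkrun.le.

7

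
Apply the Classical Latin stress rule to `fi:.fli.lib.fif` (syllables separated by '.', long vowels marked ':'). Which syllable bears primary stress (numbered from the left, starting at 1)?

3

Classical Latin: stress the penult if heavy (long vowel or closed), else the antepenult.
Weights: 2 fli L, 3 lib H, 4 fif H.
The penult (syllable 3, lib) is heavy, so it takes stress.
Stress on syllable 3: fi:.fli.ˈlib.fif.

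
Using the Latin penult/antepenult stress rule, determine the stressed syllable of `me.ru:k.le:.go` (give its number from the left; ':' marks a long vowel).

3

Classical Latin: stress the penult if heavy (long vowel or closed), else the antepenult.
Weights: 2 ru:k H, 3 le: H, 4 go L.
The penult (syllable 3, le:) is heavy, so it takes stress.
Stress on syllable 3: me.ru:k.ˈle:.go.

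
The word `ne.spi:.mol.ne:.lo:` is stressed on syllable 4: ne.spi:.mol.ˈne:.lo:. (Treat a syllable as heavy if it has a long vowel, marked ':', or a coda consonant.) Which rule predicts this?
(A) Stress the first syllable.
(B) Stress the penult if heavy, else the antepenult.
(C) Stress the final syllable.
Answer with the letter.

B

Rule A → syllable 1 (observed: 4).
Rule B → syllable 4 ✓.
Rule C → syllable 5 (observed: 4).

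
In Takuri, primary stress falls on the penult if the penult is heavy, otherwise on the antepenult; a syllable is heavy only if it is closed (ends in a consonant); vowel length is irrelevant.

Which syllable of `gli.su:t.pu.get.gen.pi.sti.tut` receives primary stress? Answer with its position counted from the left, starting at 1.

6

Weights: 6 pi L, 7 sti L, 8 tut H.
The penult (syllable 7, sti) is light, so stress falls on the antepenult (syllable 6, pi).
Primary stress: syllable 6 → gli.su:t.pu.get.gen.ˈpi.sti.tut.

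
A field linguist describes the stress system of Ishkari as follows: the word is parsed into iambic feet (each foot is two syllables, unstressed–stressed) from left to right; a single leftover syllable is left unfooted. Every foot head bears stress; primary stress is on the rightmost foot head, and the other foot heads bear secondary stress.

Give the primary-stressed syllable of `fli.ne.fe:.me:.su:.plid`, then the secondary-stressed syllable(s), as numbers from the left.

Parse left to right into iambic (σˈσ) feet: (fli.ˈne) (fe:.ˈme:) (su:.ˈplid).
Foot heads (stressed positions): 2, 4, 6.
End Rule Rightmost: primary stress on the rightmost head = syllable 6.
Secondary stress on 2, 4: fli.ˌne.fe:.ˌme:.su:.ˈplid.

primary 6, secondary 2, 4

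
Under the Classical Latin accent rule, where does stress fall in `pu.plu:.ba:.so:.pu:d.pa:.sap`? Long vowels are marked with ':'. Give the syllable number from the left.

6

Classical Latin: stress the penult if heavy (long vowel or closed), else the antepenult.
Weights: 5 pu:d H, 6 pa: H, 7 sap H.
The penult (syllable 6, pa:) is heavy, so it takes stress.
Stress on syllable 6: pu.plu:.ba:.so:.pu:d.ˈpa:.sap.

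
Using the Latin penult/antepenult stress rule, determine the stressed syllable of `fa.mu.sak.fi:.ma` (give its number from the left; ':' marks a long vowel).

Classical Latin: stress the penult if heavy (long vowel or closed), else the antepenult.
Weights: 3 sak H, 4 fi: H, 5 ma L.
The penult (syllable 4, fi:) is heavy, so it takes stress.
Stress on syllable 4: fa.mu.sak.ˈfi:.ma.

4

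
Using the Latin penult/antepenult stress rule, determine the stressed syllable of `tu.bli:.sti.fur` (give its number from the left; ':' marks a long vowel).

Classical Latin: stress the penult if heavy (long vowel or closed), else the antepenult.
Weights: 2 bli: H, 3 sti L, 4 fur H.
The penult (syllable 3, sti) is light, so stress falls on the antepenult (syllable 2, bli:).
Stress on syllable 2: tu.ˈbli:.sti.fur.

2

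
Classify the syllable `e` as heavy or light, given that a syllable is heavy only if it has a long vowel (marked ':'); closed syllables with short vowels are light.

`e`: short vowel, open (no coda). Short vowel → light.

light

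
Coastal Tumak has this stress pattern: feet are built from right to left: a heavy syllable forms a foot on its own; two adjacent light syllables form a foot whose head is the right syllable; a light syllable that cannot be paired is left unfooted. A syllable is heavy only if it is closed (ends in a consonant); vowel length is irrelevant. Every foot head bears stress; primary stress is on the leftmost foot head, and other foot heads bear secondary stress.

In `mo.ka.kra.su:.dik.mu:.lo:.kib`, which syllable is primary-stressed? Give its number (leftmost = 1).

Weights: 1 mo L, 2 ka L, 3 kra L, 4 su: L, 5 dik H, 6 mu: L, 7 lo: L, 8 kib H.
Parse right to left (heavy = foot alone; LL = one foot; stranded L unfooted): (mo.ˈka) (kra.ˈsu:) (ˈdik) (mu:.ˈlo:) (ˈkib).
Foot heads: 2, 4, 5, 7, 8.
Primary stress on the leftmost head = syllable 2.
Primary stress: syllable 2 → mo.ˈka.kra.su:.dik.mu:.lo:.kib.

2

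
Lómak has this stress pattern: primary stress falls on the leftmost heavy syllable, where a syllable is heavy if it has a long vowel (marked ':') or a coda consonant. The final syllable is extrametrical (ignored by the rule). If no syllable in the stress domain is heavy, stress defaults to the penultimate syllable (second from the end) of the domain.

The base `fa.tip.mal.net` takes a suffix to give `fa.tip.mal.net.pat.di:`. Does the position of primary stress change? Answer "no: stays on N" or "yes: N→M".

Base `fa.tip.mal.net` (4 syllables):
  The final syllable (4, net) is extrametrical; the stress domain is syllables 1–3.
  Weights: 1 fa L, 2 tip H, 3 mal H.
  Heavy syllables in the domain: 2, 3. The leftmost is syllable 2 (tip).
  → primary stress on syllable 2.
Suffixed `fa.tip.mal.net.pat.di:` (6 syllables):
  The final syllable (6, di:) is extrametrical; the stress domain is syllables 1–5.
  Weights: 1 fa L, 2 tip H, 3 mal H, 4 net H, 5 pat H.
  Heavy syllables in the domain: 2, 3, 4, 5. The leftmost is syllable 2 (tip).
  → primary stress on syllable 2.

no: stays on 2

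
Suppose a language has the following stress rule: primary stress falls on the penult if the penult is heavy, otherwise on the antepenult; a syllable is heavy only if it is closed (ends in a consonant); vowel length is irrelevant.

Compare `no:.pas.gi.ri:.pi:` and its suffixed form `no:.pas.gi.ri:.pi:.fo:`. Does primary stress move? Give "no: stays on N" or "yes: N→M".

yes: 3→4

Base `no:.pas.gi.ri:.pi:` (5 syllables):
  Weights: 3 gi L, 4 ri: L, 5 pi: L.
  The penult (syllable 4, ri:) is light, so stress falls on the antepenult (syllable 3, gi).
  → primary stress on syllable 3.
Suffixed `no:.pas.gi.ri:.pi:.fo:` (6 syllables):
  Weights: 4 ri: L, 5 pi: L, 6 fo: L.
  The penult (syllable 5, pi:) is light, so stress falls on the antepenult (syllable 4, ri:).
  → primary stress on syllable 4.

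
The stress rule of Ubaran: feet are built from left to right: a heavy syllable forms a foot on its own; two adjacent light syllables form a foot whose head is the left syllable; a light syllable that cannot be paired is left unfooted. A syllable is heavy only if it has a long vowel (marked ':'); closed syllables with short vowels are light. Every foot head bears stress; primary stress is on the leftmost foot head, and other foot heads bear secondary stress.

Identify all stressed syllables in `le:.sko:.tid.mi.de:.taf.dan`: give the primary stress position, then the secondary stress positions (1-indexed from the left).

primary 1, secondary 2, 3, 5, 6

Weights: 1 le: H, 2 sko: H, 3 tid L, 4 mi L, 5 de: H, 6 taf L, 7 dan L.
Parse left to right (heavy = foot alone; LL = one foot; stranded L unfooted): (ˈle:) (ˈsko:) (ˈtid.mi) (ˈde:) (ˈtaf.dan).
Foot heads: 1, 2, 3, 5, 6.
Primary stress on the leftmost head = syllable 1.
Secondary stress on 2, 3, 5, 6: ˈle:.ˌsko:.ˌtid.mi.ˌde:.ˌtaf.dan.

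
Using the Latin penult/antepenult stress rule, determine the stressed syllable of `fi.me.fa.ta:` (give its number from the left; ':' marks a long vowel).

2

Classical Latin: stress the penult if heavy (long vowel or closed), else the antepenult.
Weights: 2 me L, 3 fa L, 4 ta: H.
The penult (syllable 3, fa) is light, so stress falls on the antepenult (syllable 2, me).
Stress on syllable 2: fi.ˈme.fa.ta:.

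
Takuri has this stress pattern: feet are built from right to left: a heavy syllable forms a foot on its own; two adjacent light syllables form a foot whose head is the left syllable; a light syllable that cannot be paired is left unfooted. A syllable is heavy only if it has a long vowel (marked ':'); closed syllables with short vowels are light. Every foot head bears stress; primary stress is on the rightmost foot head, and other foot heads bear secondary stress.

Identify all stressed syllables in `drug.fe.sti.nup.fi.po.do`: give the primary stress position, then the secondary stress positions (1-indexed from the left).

primary 6, secondary 2, 4

Weights: 1 drug L, 2 fe L, 3 sti L, 4 nup L, 5 fi L, 6 po L, 7 do L.
Parse right to left (heavy = foot alone; LL = one foot; stranded L unfooted): drug (ˈfe.sti) (ˈnup.fi) (ˈpo.do).
Foot heads: 2, 4, 6.
Primary stress on the rightmost head = syllable 6.
Secondary stress on 2, 4: drug.ˌfe.sti.ˌnup.fi.ˈpo.do.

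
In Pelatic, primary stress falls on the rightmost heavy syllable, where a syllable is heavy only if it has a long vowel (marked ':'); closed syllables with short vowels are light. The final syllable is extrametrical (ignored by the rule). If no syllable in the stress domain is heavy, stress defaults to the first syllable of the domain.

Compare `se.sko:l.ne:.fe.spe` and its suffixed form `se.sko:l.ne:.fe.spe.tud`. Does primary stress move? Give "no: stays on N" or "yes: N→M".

no: stays on 3

Base `se.sko:l.ne:.fe.spe` (5 syllables):
  The final syllable (5, spe) is extrametrical; the stress domain is syllables 1–4.
  Weights: 1 se L, 2 sko:l H, 3 ne: H, 4 fe L.
  Heavy syllables in the domain: 2, 3. The rightmost is syllable 3 (ne:).
  → primary stress on syllable 3.
Suffixed `se.sko:l.ne:.fe.spe.tud` (6 syllables):
  The final syllable (6, tud) is extrametrical; the stress domain is syllables 1–5.
  Weights: 1 se L, 2 sko:l H, 3 ne: H, 4 fe L, 5 spe L.
  Heavy syllables in the domain: 2, 3. The rightmost is syllable 3 (ne:).
  → primary stress on syllable 3.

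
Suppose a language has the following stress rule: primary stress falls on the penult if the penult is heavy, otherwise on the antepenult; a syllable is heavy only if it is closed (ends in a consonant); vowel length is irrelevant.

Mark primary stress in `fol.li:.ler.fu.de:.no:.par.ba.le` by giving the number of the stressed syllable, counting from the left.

7

Weights: 7 par H, 8 ba L, 9 le L.
The penult (syllable 8, ba) is light, so stress falls on the antepenult (syllable 7, par).
Primary stress: syllable 7 → fol.li:.ler.fu.de:.no:.ˈpar.ba.le.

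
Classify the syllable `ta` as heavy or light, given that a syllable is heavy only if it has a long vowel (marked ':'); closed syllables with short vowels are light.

`ta`: short vowel, open (no coda). Short vowel → light.

light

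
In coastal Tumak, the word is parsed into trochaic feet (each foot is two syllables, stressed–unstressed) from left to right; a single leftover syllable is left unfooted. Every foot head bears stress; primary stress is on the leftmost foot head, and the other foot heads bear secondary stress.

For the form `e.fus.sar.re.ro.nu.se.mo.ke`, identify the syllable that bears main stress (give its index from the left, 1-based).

Parse left to right into trochaic (ˈσσ) feet: (ˈe.fus) (ˈsar.re) (ˈro.nu) (ˈse.mo) ke. Syllable 9 is left unfooted.
Foot heads (stressed positions): 1, 3, 5, 7.
End Rule Leftmost: primary stress on the leftmost head = syllable 1.
Primary stress: syllable 1 → ˈe.fus.sar.re.ro.nu.se.mo.ke.

1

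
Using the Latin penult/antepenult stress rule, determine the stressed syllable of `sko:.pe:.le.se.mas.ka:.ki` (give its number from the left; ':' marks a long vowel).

Classical Latin: stress the penult if heavy (long vowel or closed), else the antepenult.
Weights: 5 mas H, 6 ka: H, 7 ki L.
The penult (syllable 6, ka:) is heavy, so it takes stress.
Stress on syllable 6: sko:.pe:.le.se.mas.ˈka:.ki.

6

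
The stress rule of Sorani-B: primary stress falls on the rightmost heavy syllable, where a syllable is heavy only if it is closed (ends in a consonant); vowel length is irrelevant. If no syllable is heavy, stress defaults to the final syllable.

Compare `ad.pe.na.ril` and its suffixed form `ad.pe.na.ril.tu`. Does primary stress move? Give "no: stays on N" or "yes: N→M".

Base `ad.pe.na.ril` (4 syllables):
  Weights: 1 ad H, 2 pe L, 3 na L, 4 ril H.
  Heavy syllables in the domain: 1, 4. The rightmost is syllable 4 (ril).
  → primary stress on syllable 4.
Suffixed `ad.pe.na.ril.tu` (5 syllables):
  Weights: 1 ad H, 2 pe L, 3 na L, 4 ril H, 5 tu L.
  Heavy syllables in the domain: 1, 4. The rightmost is syllable 4 (ril).
  → primary stress on syllable 4.

no: stays on 4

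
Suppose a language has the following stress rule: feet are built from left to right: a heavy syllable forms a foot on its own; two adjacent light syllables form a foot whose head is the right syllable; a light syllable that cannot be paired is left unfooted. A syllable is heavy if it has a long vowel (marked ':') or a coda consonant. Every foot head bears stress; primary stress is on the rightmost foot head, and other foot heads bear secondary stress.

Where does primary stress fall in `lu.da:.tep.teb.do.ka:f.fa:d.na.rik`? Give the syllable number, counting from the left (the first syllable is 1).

9

Weights: 1 lu L, 2 da: H, 3 tep H, 4 teb H, 5 do L, 6 ka:f H, 7 fa:d H, 8 na L, 9 rik H.
Parse left to right (heavy = foot alone; LL = one foot; stranded L unfooted): lu (ˈda:) (ˈtep) (ˈteb) do (ˈka:f) (ˈfa:d) na (ˈrik).
Foot heads: 2, 3, 4, 6, 7, 9.
Primary stress on the rightmost head = syllable 9.
Primary stress: syllable 9 → lu.da:.tep.teb.do.ka:f.fa:d.na.ˈrik.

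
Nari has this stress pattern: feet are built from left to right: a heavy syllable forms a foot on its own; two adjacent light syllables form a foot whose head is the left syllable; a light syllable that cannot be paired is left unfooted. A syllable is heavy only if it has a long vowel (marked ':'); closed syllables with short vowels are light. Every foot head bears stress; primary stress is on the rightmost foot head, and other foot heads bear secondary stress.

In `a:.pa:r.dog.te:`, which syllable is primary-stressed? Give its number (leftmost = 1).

Weights: 1 a: H, 2 pa:r H, 3 dog L, 4 te: H.
Parse left to right (heavy = foot alone; LL = one foot; stranded L unfooted): (ˈa:) (ˈpa:r) dog (ˈte:).
Foot heads: 1, 2, 4.
Primary stress on the rightmost head = syllable 4.
Primary stress: syllable 4 → a:.pa:r.dog.ˈte:.

4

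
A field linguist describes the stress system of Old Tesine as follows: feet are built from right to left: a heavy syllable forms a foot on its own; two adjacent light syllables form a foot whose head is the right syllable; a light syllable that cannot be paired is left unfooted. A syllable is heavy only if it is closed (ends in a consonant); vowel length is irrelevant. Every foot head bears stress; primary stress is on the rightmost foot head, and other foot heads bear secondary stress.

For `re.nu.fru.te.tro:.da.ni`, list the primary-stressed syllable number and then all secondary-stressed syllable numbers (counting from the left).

primary 7, secondary 3, 5

Weights: 1 re L, 2 nu L, 3 fru L, 4 te L, 5 tro: L, 6 da L, 7 ni L.
Parse right to left (heavy = foot alone; LL = one foot; stranded L unfooted): re (nu.ˈfru) (te.ˈtro:) (da.ˈni).
Foot heads: 3, 5, 7.
Primary stress on the rightmost head = syllable 7.
Secondary stress on 3, 5: re.nu.ˌfru.te.ˌtro:.da.ˈni.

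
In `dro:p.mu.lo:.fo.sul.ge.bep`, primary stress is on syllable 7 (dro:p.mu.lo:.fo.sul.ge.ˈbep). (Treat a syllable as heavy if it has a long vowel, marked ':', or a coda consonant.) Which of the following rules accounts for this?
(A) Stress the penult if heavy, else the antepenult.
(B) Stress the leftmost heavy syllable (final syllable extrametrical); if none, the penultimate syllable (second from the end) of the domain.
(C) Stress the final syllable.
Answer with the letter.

Rule A → syllable 5 (observed: 7).
Rule B → syllable 1 (observed: 7).
Rule C → syllable 7 ✓.

C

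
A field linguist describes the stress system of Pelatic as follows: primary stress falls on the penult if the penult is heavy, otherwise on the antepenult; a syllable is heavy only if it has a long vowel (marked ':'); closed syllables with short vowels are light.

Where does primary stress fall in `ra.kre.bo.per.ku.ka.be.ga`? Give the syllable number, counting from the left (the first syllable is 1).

Weights: 6 ka L, 7 be L, 8 ga L.
The penult (syllable 7, be) is light, so stress falls on the antepenult (syllable 6, ka).
Primary stress: syllable 6 → ra.kre.bo.per.ku.ˈka.be.ga.

6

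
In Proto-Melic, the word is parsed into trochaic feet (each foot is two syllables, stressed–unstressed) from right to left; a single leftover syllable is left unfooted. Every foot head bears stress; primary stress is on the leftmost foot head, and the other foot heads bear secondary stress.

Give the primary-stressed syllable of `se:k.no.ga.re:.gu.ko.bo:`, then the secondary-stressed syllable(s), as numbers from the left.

primary 2, secondary 4, 6

Parse right to left into trochaic (ˈσσ) feet: se:k (ˈno.ga) (ˈre:.gu) (ˈko.bo:). Syllable 1 is left unfooted.
Foot heads (stressed positions): 2, 4, 6.
End Rule Leftmost: primary stress on the leftmost head = syllable 2.
Secondary stress on 4, 6: se:k.ˈno.ga.ˌre:.gu.ˌko.bo:.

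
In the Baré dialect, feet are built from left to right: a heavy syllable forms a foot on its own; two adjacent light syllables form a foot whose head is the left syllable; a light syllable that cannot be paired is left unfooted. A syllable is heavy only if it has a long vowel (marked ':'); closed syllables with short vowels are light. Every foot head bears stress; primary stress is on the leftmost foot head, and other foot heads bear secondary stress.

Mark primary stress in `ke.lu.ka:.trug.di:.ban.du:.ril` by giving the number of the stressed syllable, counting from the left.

1

Weights: 1 ke L, 2 lu L, 3 ka: H, 4 trug L, 5 di: H, 6 ban L, 7 du: H, 8 ril L.
Parse left to right (heavy = foot alone; LL = one foot; stranded L unfooted): (ˈke.lu) (ˈka:) trug (ˈdi:) ban (ˈdu:) ril.
Foot heads: 1, 3, 5, 7.
Primary stress on the leftmost head = syllable 1.
Primary stress: syllable 1 → ˈke.lu.ka:.trug.di:.ban.du:.ril.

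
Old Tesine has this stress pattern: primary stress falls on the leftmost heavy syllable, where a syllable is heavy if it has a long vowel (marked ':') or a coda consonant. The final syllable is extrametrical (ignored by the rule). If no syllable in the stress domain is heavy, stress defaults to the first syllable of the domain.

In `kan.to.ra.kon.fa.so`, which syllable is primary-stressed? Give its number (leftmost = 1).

The final syllable (6, so) is extrametrical; the stress domain is syllables 1–5.
Weights: 1 kan H, 2 to L, 3 ra L, 4 kon H, 5 fa L.
Heavy syllables in the domain: 1, 4. The leftmost is syllable 1 (kan).
Primary stress: syllable 1 → ˈkan.to.ra.kon.fa.so.

1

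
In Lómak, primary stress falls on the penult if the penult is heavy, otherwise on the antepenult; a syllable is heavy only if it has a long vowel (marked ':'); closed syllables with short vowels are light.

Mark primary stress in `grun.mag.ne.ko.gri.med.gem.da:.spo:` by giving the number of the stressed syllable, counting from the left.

8

Weights: 7 gem L, 8 da: H, 9 spo: H.
The penult (syllable 8, da:) is heavy, so it takes stress.
Primary stress: syllable 8 → grun.mag.ne.ko.gri.med.gem.ˈda:.spo:.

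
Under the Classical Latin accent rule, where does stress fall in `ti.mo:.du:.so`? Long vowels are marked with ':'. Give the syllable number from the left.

3

Classical Latin: stress the penult if heavy (long vowel or closed), else the antepenult.
Weights: 2 mo: H, 3 du: H, 4 so L.
The penult (syllable 3, du:) is heavy, so it takes stress.
Stress on syllable 3: ti.mo:.ˈdu:.so.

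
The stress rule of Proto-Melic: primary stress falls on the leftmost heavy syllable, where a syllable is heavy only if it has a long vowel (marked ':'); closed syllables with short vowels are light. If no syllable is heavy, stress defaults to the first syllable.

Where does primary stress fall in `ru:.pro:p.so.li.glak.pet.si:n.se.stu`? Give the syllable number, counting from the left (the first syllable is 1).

1

Weights: 1 ru: H, 2 pro:p H, 3 so L, 4 li L, 5 glak L, 6 pet L, 7 si:n H, 8 se L, 9 stu L.
Heavy syllables in the domain: 1, 2, 7. The leftmost is syllable 1 (ru:).
Primary stress: syllable 1 → ˈru:.pro:p.so.li.glak.pet.si:n.se.stu.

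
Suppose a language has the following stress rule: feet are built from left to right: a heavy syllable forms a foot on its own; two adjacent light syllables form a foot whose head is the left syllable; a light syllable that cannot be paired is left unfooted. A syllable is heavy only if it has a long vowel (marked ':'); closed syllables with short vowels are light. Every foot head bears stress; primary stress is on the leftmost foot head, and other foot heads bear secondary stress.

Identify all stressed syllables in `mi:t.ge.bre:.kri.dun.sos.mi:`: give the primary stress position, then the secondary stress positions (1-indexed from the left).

Weights: 1 mi:t H, 2 ge L, 3 bre: H, 4 kri L, 5 dun L, 6 sos L, 7 mi: H.
Parse left to right (heavy = foot alone; LL = one foot; stranded L unfooted): (ˈmi:t) ge (ˈbre:) (ˈkri.dun) sos (ˈmi:).
Foot heads: 1, 3, 4, 7.
Primary stress on the leftmost head = syllable 1.
Secondary stress on 3, 4, 7: ˈmi:t.ge.ˌbre:.ˌkri.dun.sos.ˌmi:.

primary 1, secondary 3, 4, 7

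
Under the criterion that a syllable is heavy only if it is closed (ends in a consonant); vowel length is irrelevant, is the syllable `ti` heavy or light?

light

`ti`: short vowel, open (no coda). Open (no coda) → light.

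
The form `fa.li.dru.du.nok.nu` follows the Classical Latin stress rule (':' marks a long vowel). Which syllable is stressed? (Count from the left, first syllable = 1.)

Classical Latin: stress the penult if heavy (long vowel or closed), else the antepenult.
Weights: 4 du L, 5 nok H, 6 nu L.
The penult (syllable 5, nok) is heavy, so it takes stress.
Stress on syllable 5: fa.li.dru.du.ˈnok.nu.

5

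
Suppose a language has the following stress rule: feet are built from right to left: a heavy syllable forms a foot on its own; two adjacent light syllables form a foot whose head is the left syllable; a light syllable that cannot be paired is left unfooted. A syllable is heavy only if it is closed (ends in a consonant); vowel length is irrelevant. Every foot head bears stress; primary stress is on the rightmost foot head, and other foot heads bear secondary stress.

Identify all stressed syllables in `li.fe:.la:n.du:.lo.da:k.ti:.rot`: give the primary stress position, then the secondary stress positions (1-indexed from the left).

primary 8, secondary 1, 3, 4, 6

Weights: 1 li L, 2 fe: L, 3 la:n H, 4 du: L, 5 lo L, 6 da:k H, 7 ti: L, 8 rot H.
Parse right to left (heavy = foot alone; LL = one foot; stranded L unfooted): (ˈli.fe:) (ˈla:n) (ˈdu:.lo) (ˈda:k) ti: (ˈrot).
Foot heads: 1, 3, 4, 6, 8.
Primary stress on the rightmost head = syllable 8.
Secondary stress on 1, 3, 4, 6: ˌli.fe:.ˌla:n.ˌdu:.lo.ˌda:k.ti:.ˈrot.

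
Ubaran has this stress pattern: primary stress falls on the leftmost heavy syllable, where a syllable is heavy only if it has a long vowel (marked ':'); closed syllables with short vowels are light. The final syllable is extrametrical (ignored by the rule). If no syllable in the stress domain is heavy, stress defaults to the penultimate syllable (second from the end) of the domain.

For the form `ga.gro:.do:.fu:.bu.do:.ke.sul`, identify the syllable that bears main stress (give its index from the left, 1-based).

The final syllable (8, sul) is extrametrical; the stress domain is syllables 1–7.
Weights: 1 ga L, 2 gro: H, 3 do: H, 4 fu: H, 5 bu L, 6 do: H, 7 ke L.
Heavy syllables in the domain: 2, 3, 4, 6. The leftmost is syllable 2 (gro:).
Primary stress: syllable 2 → ga.ˈgro:.do:.fu:.bu.do:.ke.sul.

2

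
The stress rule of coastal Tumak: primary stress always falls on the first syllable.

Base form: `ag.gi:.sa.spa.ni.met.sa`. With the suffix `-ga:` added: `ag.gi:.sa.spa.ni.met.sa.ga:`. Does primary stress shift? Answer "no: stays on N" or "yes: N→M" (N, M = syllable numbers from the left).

no: stays on 1

Base `ag.gi:.sa.spa.ni.met.sa` (7 syllables):
  The word has 7 syllables; the first syllable is syllable 1 (ag).
  → primary stress on syllable 1.
Suffixed `ag.gi:.sa.spa.ni.met.sa.ga:` (8 syllables):
  The word has 8 syllables; the first syllable is syllable 1 (ag).
  → primary stress on syllable 1.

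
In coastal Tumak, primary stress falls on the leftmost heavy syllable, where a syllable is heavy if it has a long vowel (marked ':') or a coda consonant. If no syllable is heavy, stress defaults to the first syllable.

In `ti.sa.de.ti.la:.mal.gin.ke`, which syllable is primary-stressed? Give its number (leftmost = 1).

5

Weights: 1 ti L, 2 sa L, 3 de L, 4 ti L, 5 la: H, 6 mal H, 7 gin H, 8 ke L.
Heavy syllables in the domain: 5, 6, 7. The leftmost is syllable 5 (la:).
Primary stress: syllable 5 → ti.sa.de.ti.ˈla:.mal.gin.ke.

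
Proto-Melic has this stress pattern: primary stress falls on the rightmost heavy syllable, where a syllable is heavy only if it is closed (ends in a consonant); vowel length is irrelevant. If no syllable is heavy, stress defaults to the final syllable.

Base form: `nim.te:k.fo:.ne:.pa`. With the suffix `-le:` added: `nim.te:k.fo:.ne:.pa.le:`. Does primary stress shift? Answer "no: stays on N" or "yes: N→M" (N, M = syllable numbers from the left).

Base `nim.te:k.fo:.ne:.pa` (5 syllables):
  Weights: 1 nim H, 2 te:k H, 3 fo: L, 4 ne: L, 5 pa L.
  Heavy syllables in the domain: 1, 2. The rightmost is syllable 2 (te:k).
  → primary stress on syllable 2.
Suffixed `nim.te:k.fo:.ne:.pa.le:` (6 syllables):
  Weights: 1 nim H, 2 te:k H, 3 fo: L, 4 ne: L, 5 pa L, 6 le: L.
  Heavy syllables in the domain: 1, 2. The rightmost is syllable 2 (te:k).
  → primary stress on syllable 2.

no: stays on 2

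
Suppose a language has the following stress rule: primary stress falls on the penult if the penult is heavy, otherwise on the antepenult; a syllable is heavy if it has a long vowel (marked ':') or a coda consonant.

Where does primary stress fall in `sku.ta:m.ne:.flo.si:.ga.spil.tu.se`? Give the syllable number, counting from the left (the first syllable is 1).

Weights: 7 spil H, 8 tu L, 9 se L.
The penult (syllable 8, tu) is light, so stress falls on the antepenult (syllable 7, spil).
Primary stress: syllable 7 → sku.ta:m.ne:.flo.si:.ga.ˈspil.tu.se.

7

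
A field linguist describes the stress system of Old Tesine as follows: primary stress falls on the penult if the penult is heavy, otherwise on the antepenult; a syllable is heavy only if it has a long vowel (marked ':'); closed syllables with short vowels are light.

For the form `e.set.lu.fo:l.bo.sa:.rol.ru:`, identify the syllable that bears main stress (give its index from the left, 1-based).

Weights: 6 sa: H, 7 rol L, 8 ru: H.
The penult (syllable 7, rol) is light, so stress falls on the antepenult (syllable 6, sa:).
Primary stress: syllable 6 → e.set.lu.fo:l.bo.ˈsa:.rol.ru:.

6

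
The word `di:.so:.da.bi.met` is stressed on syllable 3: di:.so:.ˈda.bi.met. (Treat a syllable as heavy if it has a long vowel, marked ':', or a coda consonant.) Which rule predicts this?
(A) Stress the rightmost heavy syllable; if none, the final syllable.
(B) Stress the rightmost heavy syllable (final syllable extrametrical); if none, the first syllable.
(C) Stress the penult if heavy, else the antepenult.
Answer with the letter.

C

Rule A → syllable 5 (observed: 3).
Rule B → syllable 2 (observed: 3).
Rule C → syllable 3 ✓.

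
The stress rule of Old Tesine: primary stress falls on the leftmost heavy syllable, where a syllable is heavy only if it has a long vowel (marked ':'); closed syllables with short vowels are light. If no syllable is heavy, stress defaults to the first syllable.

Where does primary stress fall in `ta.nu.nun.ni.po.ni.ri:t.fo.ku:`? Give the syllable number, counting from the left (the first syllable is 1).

7

Weights: 1 ta L, 2 nu L, 3 nun L, 4 ni L, 5 po L, 6 ni L, 7 ri:t H, 8 fo L, 9 ku: H.
Heavy syllables in the domain: 7, 9. The leftmost is syllable 7 (ri:t).
Primary stress: syllable 7 → ta.nu.nun.ni.po.ni.ˈri:t.fo.ku:.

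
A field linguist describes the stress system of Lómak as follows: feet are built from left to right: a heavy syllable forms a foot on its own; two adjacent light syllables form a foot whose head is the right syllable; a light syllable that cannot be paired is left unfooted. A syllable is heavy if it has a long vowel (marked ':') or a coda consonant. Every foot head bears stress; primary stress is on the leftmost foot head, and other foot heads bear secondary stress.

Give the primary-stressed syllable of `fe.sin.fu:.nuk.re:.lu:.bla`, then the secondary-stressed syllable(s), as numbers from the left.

Weights: 1 fe L, 2 sin H, 3 fu: H, 4 nuk H, 5 re: H, 6 lu: H, 7 bla L.
Parse left to right (heavy = foot alone; LL = one foot; stranded L unfooted): fe (ˈsin) (ˈfu:) (ˈnuk) (ˈre:) (ˈlu:) bla.
Foot heads: 2, 3, 4, 5, 6.
Primary stress on the leftmost head = syllable 2.
Secondary stress on 3, 4, 5, 6: fe.ˈsin.ˌfu:.ˌnuk.ˌre:.ˌlu:.bla.

primary 2, secondary 3, 4, 5, 6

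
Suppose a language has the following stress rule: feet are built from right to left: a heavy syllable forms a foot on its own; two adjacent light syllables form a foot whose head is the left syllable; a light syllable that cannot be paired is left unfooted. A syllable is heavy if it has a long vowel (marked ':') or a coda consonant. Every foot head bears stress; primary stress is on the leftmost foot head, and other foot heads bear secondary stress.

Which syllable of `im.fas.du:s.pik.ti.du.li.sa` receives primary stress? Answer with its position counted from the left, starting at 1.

1

Weights: 1 im H, 2 fas H, 3 du:s H, 4 pik H, 5 ti L, 6 du L, 7 li L, 8 sa L.
Parse right to left (heavy = foot alone; LL = one foot; stranded L unfooted): (ˈim) (ˈfas) (ˈdu:s) (ˈpik) (ˈti.du) (ˈli.sa).
Foot heads: 1, 2, 3, 4, 5, 7.
Primary stress on the leftmost head = syllable 1.
Primary stress: syllable 1 → ˈim.fas.du:s.pik.ti.du.li.sa.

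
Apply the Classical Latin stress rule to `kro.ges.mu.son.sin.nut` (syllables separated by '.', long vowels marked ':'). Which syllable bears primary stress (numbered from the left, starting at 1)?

5

Classical Latin: stress the penult if heavy (long vowel or closed), else the antepenult.
Weights: 4 son H, 5 sin H, 6 nut H.
The penult (syllable 5, sin) is heavy, so it takes stress.
Stress on syllable 5: kro.ges.mu.son.ˈsin.nut.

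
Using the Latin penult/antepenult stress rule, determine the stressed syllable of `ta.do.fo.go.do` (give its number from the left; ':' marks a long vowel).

Classical Latin: stress the penult if heavy (long vowel or closed), else the antepenult.
Weights: 3 fo L, 4 go L, 5 do L.
The penult (syllable 4, go) is light, so stress falls on the antepenult (syllable 3, fo).
Stress on syllable 3: ta.do.ˈfo.go.do.

3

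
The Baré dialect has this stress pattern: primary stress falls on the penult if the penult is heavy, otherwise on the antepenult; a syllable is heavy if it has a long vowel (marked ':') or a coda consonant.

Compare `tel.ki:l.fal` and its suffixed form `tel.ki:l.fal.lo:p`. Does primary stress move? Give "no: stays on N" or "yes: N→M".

yes: 2→3

Base `tel.ki:l.fal` (3 syllables):
  Weights: 1 tel H, 2 ki:l H, 3 fal H.
  The penult (syllable 2, ki:l) is heavy, so it takes stress.
  → primary stress on syllable 2.
Suffixed `tel.ki:l.fal.lo:p` (4 syllables):
  Weights: 2 ki:l H, 3 fal H, 4 lo:p H.
  The penult (syllable 3, fal) is heavy, so it takes stress.
  → primary stress on syllable 3.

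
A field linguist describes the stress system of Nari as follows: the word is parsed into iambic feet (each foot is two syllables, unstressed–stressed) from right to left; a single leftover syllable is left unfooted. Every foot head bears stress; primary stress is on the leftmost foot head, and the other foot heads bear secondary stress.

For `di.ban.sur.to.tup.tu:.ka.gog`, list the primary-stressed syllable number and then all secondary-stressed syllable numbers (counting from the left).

Parse right to left into iambic (σˈσ) feet: (di.ˈban) (sur.ˈto) (tup.ˈtu:) (ka.ˈgog).
Foot heads (stressed positions): 2, 4, 6, 8.
End Rule Leftmost: primary stress on the leftmost head = syllable 2.
Secondary stress on 4, 6, 8: di.ˈban.sur.ˌto.tup.ˌtu:.ka.ˌgog.

primary 2, secondary 4, 6, 8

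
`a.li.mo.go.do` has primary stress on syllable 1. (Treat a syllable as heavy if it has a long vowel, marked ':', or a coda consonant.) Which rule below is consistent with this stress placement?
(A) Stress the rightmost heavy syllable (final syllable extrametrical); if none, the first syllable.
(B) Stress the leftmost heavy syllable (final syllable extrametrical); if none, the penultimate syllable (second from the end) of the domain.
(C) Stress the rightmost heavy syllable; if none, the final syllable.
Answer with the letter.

A

Rule A → syllable 1 ✓.
Rule B → syllable 3 (observed: 1).
Rule C → syllable 5 (observed: 1).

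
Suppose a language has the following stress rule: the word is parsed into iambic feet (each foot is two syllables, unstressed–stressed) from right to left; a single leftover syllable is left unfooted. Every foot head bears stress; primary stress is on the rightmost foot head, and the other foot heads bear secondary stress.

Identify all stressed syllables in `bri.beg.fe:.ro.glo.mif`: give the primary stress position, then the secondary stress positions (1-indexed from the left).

Parse right to left into iambic (σˈσ) feet: (bri.ˈbeg) (fe:.ˈro) (glo.ˈmif).
Foot heads (stressed positions): 2, 4, 6.
End Rule Rightmost: primary stress on the rightmost head = syllable 6.
Secondary stress on 2, 4: bri.ˌbeg.fe:.ˌro.glo.ˈmif.

primary 6, secondary 2, 4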